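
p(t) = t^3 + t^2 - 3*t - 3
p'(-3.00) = 18.00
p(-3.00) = -12.00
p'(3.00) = 30.00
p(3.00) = 24.00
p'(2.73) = 24.82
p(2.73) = 16.61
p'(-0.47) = -3.28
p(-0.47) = -1.47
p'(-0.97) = -2.12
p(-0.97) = -0.06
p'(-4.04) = 37.88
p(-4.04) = -40.50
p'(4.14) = 56.70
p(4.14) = 72.68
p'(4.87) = 77.89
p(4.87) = 121.61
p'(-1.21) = -1.03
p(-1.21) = 0.32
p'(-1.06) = -1.75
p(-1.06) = 0.11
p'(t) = 3*t^2 + 2*t - 3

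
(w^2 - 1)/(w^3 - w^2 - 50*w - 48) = (w - 1)/(w^2 - 2*w - 48)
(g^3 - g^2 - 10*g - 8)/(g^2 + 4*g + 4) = (g^2 - 3*g - 4)/(g + 2)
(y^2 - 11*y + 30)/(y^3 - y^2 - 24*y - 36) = (y - 5)/(y^2 + 5*y + 6)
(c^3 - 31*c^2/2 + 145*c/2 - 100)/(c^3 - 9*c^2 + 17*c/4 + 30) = 2*(c - 5)/(2*c + 3)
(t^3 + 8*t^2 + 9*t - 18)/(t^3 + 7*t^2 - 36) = (t - 1)/(t - 2)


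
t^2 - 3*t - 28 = (t - 7)*(t + 4)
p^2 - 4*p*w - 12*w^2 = (p - 6*w)*(p + 2*w)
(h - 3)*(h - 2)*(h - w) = h^3 - h^2*w - 5*h^2 + 5*h*w + 6*h - 6*w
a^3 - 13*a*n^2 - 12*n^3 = (a - 4*n)*(a + n)*(a + 3*n)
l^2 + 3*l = l*(l + 3)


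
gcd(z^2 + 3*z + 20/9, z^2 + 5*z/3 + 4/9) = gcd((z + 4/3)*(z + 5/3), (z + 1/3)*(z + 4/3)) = z + 4/3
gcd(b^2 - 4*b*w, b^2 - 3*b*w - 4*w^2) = -b + 4*w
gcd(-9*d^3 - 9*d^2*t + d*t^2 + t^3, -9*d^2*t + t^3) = -9*d^2 + t^2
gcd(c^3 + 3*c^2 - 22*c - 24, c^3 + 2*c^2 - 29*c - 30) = c^2 + 7*c + 6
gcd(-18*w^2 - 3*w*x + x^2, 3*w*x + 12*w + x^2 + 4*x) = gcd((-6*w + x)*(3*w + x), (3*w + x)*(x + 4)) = 3*w + x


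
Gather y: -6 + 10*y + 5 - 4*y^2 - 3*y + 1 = -4*y^2 + 7*y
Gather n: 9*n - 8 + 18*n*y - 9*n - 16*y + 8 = 18*n*y - 16*y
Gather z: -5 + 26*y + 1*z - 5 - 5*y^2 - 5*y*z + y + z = -5*y^2 + 27*y + z*(2 - 5*y) - 10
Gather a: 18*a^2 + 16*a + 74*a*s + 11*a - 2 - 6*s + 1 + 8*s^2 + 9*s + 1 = 18*a^2 + a*(74*s + 27) + 8*s^2 + 3*s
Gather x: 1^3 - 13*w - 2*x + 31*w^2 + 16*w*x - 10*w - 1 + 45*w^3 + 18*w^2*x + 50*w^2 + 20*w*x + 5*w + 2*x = 45*w^3 + 81*w^2 - 18*w + x*(18*w^2 + 36*w)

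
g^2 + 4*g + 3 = (g + 1)*(g + 3)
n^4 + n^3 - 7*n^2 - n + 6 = (n - 2)*(n - 1)*(n + 1)*(n + 3)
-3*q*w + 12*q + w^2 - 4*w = (-3*q + w)*(w - 4)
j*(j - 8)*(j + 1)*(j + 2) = j^4 - 5*j^3 - 22*j^2 - 16*j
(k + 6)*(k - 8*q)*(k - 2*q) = k^3 - 10*k^2*q + 6*k^2 + 16*k*q^2 - 60*k*q + 96*q^2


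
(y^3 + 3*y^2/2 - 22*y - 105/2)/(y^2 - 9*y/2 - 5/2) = (2*y^2 + 13*y + 21)/(2*y + 1)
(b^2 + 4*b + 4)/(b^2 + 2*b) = (b + 2)/b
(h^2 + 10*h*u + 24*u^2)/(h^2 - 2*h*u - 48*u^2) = (-h - 4*u)/(-h + 8*u)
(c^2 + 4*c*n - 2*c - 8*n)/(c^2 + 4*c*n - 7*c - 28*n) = (c - 2)/(c - 7)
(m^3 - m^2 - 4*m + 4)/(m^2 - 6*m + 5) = (m^2 - 4)/(m - 5)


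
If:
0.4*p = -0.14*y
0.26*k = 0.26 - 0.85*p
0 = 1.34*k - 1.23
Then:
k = 0.92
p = 0.03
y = -0.07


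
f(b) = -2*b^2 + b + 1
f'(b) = 1 - 4*b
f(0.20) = 1.12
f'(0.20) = 0.20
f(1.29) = -1.04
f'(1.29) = -4.16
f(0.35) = 1.10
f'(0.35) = -0.40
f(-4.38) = -41.75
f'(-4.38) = 18.52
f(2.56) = -9.55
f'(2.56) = -9.24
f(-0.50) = 0.00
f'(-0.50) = 3.00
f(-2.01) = -9.09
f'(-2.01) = 9.04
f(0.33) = 1.11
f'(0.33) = -0.32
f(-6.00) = -77.00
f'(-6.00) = 25.00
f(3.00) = -14.00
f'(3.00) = -11.00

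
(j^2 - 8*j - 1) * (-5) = -5*j^2 + 40*j + 5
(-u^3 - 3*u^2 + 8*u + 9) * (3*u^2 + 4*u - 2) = -3*u^5 - 13*u^4 + 14*u^3 + 65*u^2 + 20*u - 18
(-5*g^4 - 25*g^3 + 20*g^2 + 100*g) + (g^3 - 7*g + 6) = -5*g^4 - 24*g^3 + 20*g^2 + 93*g + 6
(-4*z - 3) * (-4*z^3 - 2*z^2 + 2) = 16*z^4 + 20*z^3 + 6*z^2 - 8*z - 6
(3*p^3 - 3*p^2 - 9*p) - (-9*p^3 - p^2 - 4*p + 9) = 12*p^3 - 2*p^2 - 5*p - 9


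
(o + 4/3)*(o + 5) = o^2 + 19*o/3 + 20/3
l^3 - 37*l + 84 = (l - 4)*(l - 3)*(l + 7)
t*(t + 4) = t^2 + 4*t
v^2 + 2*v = v*(v + 2)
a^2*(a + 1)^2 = a^4 + 2*a^3 + a^2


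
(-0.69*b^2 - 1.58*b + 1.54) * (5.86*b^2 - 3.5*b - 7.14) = -4.0434*b^4 - 6.8438*b^3 + 19.481*b^2 + 5.8912*b - 10.9956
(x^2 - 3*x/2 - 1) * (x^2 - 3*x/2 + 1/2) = x^4 - 3*x^3 + 7*x^2/4 + 3*x/4 - 1/2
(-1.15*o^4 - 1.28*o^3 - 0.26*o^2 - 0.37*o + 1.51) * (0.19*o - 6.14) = -0.2185*o^5 + 6.8178*o^4 + 7.8098*o^3 + 1.5261*o^2 + 2.5587*o - 9.2714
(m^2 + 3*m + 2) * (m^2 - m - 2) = m^4 + 2*m^3 - 3*m^2 - 8*m - 4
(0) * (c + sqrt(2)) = 0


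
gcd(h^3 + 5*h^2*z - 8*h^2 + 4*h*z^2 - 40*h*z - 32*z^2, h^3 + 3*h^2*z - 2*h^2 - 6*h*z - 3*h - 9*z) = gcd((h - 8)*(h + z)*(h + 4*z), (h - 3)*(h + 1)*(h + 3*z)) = 1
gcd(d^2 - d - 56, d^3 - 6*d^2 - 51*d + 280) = d^2 - d - 56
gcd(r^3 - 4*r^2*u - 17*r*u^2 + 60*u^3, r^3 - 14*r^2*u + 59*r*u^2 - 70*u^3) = r - 5*u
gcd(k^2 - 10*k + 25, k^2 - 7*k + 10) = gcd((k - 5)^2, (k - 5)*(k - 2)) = k - 5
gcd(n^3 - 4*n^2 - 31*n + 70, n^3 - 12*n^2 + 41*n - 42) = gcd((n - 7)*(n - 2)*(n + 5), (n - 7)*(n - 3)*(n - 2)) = n^2 - 9*n + 14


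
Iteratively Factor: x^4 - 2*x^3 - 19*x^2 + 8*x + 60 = (x + 3)*(x^3 - 5*x^2 - 4*x + 20) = (x - 5)*(x + 3)*(x^2 - 4) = (x - 5)*(x - 2)*(x + 3)*(x + 2)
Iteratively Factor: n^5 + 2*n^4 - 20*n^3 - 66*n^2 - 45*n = (n + 1)*(n^4 + n^3 - 21*n^2 - 45*n) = (n + 1)*(n + 3)*(n^3 - 2*n^2 - 15*n) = (n - 5)*(n + 1)*(n + 3)*(n^2 + 3*n) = n*(n - 5)*(n + 1)*(n + 3)*(n + 3)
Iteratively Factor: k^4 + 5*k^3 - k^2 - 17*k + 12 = (k - 1)*(k^3 + 6*k^2 + 5*k - 12) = (k - 1)*(k + 4)*(k^2 + 2*k - 3) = (k - 1)^2*(k + 4)*(k + 3)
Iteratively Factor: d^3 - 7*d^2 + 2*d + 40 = (d + 2)*(d^2 - 9*d + 20) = (d - 5)*(d + 2)*(d - 4)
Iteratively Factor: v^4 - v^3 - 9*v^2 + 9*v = (v)*(v^3 - v^2 - 9*v + 9) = v*(v + 3)*(v^2 - 4*v + 3) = v*(v - 1)*(v + 3)*(v - 3)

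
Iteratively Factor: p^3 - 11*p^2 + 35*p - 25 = (p - 5)*(p^2 - 6*p + 5) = (p - 5)*(p - 1)*(p - 5)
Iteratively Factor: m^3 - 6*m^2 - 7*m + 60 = (m - 5)*(m^2 - m - 12) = (m - 5)*(m - 4)*(m + 3)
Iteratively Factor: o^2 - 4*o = (o)*(o - 4)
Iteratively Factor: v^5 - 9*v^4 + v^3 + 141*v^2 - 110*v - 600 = (v - 5)*(v^4 - 4*v^3 - 19*v^2 + 46*v + 120) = (v - 5)^2*(v^3 + v^2 - 14*v - 24) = (v - 5)^2*(v + 2)*(v^2 - v - 12) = (v - 5)^2*(v + 2)*(v + 3)*(v - 4)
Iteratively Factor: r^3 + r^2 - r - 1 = (r - 1)*(r^2 + 2*r + 1) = (r - 1)*(r + 1)*(r + 1)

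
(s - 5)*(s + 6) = s^2 + s - 30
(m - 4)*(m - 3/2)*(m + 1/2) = m^3 - 5*m^2 + 13*m/4 + 3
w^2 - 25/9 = (w - 5/3)*(w + 5/3)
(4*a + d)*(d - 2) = 4*a*d - 8*a + d^2 - 2*d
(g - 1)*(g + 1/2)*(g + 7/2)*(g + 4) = g^4 + 7*g^3 + 39*g^2/4 - 43*g/4 - 7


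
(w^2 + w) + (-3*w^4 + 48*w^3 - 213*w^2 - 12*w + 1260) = -3*w^4 + 48*w^3 - 212*w^2 - 11*w + 1260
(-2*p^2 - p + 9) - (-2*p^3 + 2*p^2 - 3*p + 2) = 2*p^3 - 4*p^2 + 2*p + 7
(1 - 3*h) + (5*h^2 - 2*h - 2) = 5*h^2 - 5*h - 1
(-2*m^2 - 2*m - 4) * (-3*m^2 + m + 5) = 6*m^4 + 4*m^3 - 14*m - 20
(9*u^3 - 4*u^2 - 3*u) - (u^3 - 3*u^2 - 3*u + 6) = 8*u^3 - u^2 - 6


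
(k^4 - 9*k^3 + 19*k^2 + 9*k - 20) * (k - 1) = k^5 - 10*k^4 + 28*k^3 - 10*k^2 - 29*k + 20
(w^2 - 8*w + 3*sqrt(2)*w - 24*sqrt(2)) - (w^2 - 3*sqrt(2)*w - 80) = -8*w + 6*sqrt(2)*w - 24*sqrt(2) + 80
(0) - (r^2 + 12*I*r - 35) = -r^2 - 12*I*r + 35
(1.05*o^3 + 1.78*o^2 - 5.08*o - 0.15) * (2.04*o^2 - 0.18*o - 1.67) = 2.142*o^5 + 3.4422*o^4 - 12.4371*o^3 - 2.3642*o^2 + 8.5106*o + 0.2505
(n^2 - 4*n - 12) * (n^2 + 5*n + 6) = n^4 + n^3 - 26*n^2 - 84*n - 72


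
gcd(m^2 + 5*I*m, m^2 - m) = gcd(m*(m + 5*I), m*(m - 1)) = m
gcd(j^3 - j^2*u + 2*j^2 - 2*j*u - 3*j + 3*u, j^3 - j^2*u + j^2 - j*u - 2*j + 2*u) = -j^2 + j*u + j - u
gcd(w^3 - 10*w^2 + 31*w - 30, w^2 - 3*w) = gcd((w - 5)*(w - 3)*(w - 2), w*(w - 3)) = w - 3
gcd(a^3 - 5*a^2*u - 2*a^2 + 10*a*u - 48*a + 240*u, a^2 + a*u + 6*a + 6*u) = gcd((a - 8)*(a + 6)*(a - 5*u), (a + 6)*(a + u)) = a + 6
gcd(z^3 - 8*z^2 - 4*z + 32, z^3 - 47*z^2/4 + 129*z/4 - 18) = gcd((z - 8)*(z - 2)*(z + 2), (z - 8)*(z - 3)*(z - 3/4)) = z - 8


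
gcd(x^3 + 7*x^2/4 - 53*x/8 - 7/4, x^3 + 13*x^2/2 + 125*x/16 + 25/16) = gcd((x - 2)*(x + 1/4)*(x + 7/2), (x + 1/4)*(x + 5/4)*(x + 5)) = x + 1/4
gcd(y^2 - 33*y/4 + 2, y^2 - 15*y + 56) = y - 8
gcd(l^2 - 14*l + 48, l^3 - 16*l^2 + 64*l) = l - 8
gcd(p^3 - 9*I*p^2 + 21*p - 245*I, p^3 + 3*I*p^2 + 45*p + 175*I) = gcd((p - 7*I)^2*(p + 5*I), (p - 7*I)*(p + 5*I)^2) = p^2 - 2*I*p + 35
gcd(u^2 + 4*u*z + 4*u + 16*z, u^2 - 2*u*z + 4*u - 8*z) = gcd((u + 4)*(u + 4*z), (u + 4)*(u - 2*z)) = u + 4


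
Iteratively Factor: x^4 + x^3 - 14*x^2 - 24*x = (x + 3)*(x^3 - 2*x^2 - 8*x) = (x + 2)*(x + 3)*(x^2 - 4*x) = (x - 4)*(x + 2)*(x + 3)*(x)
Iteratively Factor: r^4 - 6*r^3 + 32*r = (r + 2)*(r^3 - 8*r^2 + 16*r) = (r - 4)*(r + 2)*(r^2 - 4*r) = r*(r - 4)*(r + 2)*(r - 4)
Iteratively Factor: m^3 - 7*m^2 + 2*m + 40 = (m + 2)*(m^2 - 9*m + 20) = (m - 4)*(m + 2)*(m - 5)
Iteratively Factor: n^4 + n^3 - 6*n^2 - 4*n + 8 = (n + 2)*(n^3 - n^2 - 4*n + 4) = (n - 2)*(n + 2)*(n^2 + n - 2) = (n - 2)*(n - 1)*(n + 2)*(n + 2)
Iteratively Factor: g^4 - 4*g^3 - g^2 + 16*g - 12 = (g + 2)*(g^3 - 6*g^2 + 11*g - 6) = (g - 2)*(g + 2)*(g^2 - 4*g + 3) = (g - 2)*(g - 1)*(g + 2)*(g - 3)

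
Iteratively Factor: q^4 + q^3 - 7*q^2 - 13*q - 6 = (q - 3)*(q^3 + 4*q^2 + 5*q + 2) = (q - 3)*(q + 1)*(q^2 + 3*q + 2) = (q - 3)*(q + 1)*(q + 2)*(q + 1)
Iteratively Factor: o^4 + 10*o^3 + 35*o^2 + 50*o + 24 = (o + 3)*(o^3 + 7*o^2 + 14*o + 8) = (o + 3)*(o + 4)*(o^2 + 3*o + 2) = (o + 2)*(o + 3)*(o + 4)*(o + 1)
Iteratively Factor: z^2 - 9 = (z - 3)*(z + 3)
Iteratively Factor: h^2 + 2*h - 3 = (h - 1)*(h + 3)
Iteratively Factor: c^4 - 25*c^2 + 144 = (c + 3)*(c^3 - 3*c^2 - 16*c + 48) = (c + 3)*(c + 4)*(c^2 - 7*c + 12) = (c - 4)*(c + 3)*(c + 4)*(c - 3)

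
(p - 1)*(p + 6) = p^2 + 5*p - 6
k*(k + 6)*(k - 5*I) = k^3 + 6*k^2 - 5*I*k^2 - 30*I*k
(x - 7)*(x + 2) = x^2 - 5*x - 14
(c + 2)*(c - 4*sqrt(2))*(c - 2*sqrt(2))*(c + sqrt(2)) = c^4 - 5*sqrt(2)*c^3 + 2*c^3 - 10*sqrt(2)*c^2 + 4*c^2 + 8*c + 16*sqrt(2)*c + 32*sqrt(2)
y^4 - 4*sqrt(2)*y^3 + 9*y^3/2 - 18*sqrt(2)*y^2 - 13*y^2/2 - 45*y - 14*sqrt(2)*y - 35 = (y + 7/2)*(y - 5*sqrt(2))*(sqrt(2)*y/2 + 1)*(sqrt(2)*y + sqrt(2))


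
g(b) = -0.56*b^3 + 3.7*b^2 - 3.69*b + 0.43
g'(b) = -1.68*b^2 + 7.4*b - 3.69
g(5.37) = 0.59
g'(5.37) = -12.40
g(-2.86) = 54.35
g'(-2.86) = -38.60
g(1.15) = 0.23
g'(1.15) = 2.60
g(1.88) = 2.85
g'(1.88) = 4.28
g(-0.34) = 2.13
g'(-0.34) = -6.40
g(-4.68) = 156.14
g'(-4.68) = -75.12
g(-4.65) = 153.90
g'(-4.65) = -74.43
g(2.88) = 7.11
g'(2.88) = 3.69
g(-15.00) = 2778.28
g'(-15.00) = -492.69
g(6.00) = -9.47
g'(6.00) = -19.77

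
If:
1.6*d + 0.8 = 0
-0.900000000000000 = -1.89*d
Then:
No Solution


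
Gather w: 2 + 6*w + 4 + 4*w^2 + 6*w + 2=4*w^2 + 12*w + 8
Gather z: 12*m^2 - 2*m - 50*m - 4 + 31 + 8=12*m^2 - 52*m + 35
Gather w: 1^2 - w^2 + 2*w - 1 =-w^2 + 2*w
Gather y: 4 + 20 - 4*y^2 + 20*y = -4*y^2 + 20*y + 24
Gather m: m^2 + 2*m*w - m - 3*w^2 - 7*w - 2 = m^2 + m*(2*w - 1) - 3*w^2 - 7*w - 2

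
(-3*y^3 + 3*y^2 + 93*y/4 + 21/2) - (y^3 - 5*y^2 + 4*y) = -4*y^3 + 8*y^2 + 77*y/4 + 21/2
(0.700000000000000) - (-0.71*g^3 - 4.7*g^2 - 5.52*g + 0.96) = 0.71*g^3 + 4.7*g^2 + 5.52*g - 0.26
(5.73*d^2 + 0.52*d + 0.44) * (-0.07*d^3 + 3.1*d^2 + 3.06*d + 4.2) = -0.4011*d^5 + 17.7266*d^4 + 19.115*d^3 + 27.0212*d^2 + 3.5304*d + 1.848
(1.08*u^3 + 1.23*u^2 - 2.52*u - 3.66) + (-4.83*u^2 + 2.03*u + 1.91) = 1.08*u^3 - 3.6*u^2 - 0.49*u - 1.75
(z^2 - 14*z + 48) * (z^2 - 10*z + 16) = z^4 - 24*z^3 + 204*z^2 - 704*z + 768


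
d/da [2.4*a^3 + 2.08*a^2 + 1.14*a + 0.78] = 7.2*a^2 + 4.16*a + 1.14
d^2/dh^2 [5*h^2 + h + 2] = 10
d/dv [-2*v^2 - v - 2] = -4*v - 1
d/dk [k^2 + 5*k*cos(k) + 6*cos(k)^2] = -5*k*sin(k) + 2*k - 6*sin(2*k) + 5*cos(k)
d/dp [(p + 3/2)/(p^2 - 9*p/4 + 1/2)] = 2*(-8*p^2 - 24*p + 31)/(16*p^4 - 72*p^3 + 97*p^2 - 36*p + 4)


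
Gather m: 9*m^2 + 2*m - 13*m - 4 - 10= 9*m^2 - 11*m - 14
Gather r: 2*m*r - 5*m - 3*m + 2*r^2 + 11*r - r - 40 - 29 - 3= -8*m + 2*r^2 + r*(2*m + 10) - 72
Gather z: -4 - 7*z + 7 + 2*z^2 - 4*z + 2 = 2*z^2 - 11*z + 5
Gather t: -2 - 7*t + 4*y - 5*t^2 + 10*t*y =-5*t^2 + t*(10*y - 7) + 4*y - 2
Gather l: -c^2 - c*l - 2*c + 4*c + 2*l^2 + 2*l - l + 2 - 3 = -c^2 + 2*c + 2*l^2 + l*(1 - c) - 1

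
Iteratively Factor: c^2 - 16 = (c - 4)*(c + 4)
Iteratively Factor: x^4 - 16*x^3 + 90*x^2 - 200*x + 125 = (x - 5)*(x^3 - 11*x^2 + 35*x - 25) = (x - 5)^2*(x^2 - 6*x + 5) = (x - 5)^2*(x - 1)*(x - 5)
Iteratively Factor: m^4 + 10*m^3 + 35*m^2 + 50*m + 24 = (m + 2)*(m^3 + 8*m^2 + 19*m + 12) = (m + 2)*(m + 4)*(m^2 + 4*m + 3) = (m + 1)*(m + 2)*(m + 4)*(m + 3)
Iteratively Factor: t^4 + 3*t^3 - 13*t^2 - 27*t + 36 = (t + 3)*(t^3 - 13*t + 12) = (t - 3)*(t + 3)*(t^2 + 3*t - 4) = (t - 3)*(t - 1)*(t + 3)*(t + 4)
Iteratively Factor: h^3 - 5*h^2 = (h)*(h^2 - 5*h) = h*(h - 5)*(h)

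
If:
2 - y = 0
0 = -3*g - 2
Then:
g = -2/3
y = 2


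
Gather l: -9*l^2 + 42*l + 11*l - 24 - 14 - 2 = -9*l^2 + 53*l - 40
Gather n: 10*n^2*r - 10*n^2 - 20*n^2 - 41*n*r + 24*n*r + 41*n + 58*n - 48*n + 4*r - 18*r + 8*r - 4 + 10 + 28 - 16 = n^2*(10*r - 30) + n*(51 - 17*r) - 6*r + 18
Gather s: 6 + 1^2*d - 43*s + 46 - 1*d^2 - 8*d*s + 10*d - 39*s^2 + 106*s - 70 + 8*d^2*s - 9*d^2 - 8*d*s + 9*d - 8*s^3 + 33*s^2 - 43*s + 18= -10*d^2 + 20*d - 8*s^3 - 6*s^2 + s*(8*d^2 - 16*d + 20)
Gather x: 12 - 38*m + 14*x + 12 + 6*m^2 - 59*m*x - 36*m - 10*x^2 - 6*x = 6*m^2 - 74*m - 10*x^2 + x*(8 - 59*m) + 24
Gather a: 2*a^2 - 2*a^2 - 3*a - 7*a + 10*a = 0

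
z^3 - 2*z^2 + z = z*(z - 1)^2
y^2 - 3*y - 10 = (y - 5)*(y + 2)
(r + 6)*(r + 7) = r^2 + 13*r + 42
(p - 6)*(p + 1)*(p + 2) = p^3 - 3*p^2 - 16*p - 12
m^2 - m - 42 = (m - 7)*(m + 6)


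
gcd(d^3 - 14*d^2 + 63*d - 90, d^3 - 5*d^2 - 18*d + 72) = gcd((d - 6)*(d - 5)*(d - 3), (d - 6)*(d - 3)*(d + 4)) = d^2 - 9*d + 18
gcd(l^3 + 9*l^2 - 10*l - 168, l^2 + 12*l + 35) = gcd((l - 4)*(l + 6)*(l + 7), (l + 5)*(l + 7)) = l + 7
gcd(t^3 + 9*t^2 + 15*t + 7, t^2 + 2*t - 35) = t + 7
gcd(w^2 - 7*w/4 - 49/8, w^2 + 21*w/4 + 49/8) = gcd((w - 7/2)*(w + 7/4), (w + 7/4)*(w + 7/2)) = w + 7/4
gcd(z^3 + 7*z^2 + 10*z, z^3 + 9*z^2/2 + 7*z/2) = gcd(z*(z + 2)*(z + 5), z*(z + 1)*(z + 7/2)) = z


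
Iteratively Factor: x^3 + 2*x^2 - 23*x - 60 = (x + 4)*(x^2 - 2*x - 15) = (x + 3)*(x + 4)*(x - 5)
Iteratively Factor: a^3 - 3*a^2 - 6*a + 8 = (a - 4)*(a^2 + a - 2) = (a - 4)*(a + 2)*(a - 1)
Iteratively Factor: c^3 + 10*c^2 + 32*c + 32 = (c + 4)*(c^2 + 6*c + 8) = (c + 4)^2*(c + 2)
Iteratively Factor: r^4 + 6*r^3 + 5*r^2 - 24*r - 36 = (r + 2)*(r^3 + 4*r^2 - 3*r - 18) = (r + 2)*(r + 3)*(r^2 + r - 6) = (r - 2)*(r + 2)*(r + 3)*(r + 3)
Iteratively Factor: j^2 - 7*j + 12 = (j - 3)*(j - 4)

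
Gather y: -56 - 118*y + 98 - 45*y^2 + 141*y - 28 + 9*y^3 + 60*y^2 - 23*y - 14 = 9*y^3 + 15*y^2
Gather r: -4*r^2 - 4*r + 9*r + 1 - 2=-4*r^2 + 5*r - 1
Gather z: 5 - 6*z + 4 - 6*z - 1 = 8 - 12*z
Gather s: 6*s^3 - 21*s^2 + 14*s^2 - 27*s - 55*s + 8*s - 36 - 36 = 6*s^3 - 7*s^2 - 74*s - 72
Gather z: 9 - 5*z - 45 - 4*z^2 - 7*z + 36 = -4*z^2 - 12*z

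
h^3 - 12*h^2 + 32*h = h*(h - 8)*(h - 4)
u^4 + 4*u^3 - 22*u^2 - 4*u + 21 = (u - 3)*(u - 1)*(u + 1)*(u + 7)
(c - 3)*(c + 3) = c^2 - 9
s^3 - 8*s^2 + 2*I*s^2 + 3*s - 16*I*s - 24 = (s - 8)*(s - I)*(s + 3*I)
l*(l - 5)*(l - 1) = l^3 - 6*l^2 + 5*l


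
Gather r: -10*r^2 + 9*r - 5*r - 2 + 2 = -10*r^2 + 4*r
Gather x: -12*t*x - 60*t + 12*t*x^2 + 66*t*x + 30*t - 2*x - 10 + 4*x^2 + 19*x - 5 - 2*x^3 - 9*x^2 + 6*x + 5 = -30*t - 2*x^3 + x^2*(12*t - 5) + x*(54*t + 23) - 10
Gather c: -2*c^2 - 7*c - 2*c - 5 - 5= -2*c^2 - 9*c - 10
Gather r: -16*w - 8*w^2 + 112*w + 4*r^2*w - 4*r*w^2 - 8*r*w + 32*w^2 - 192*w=4*r^2*w + r*(-4*w^2 - 8*w) + 24*w^2 - 96*w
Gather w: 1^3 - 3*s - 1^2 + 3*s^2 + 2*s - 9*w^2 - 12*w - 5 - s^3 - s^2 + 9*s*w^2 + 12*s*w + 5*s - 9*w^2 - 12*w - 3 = -s^3 + 2*s^2 + 4*s + w^2*(9*s - 18) + w*(12*s - 24) - 8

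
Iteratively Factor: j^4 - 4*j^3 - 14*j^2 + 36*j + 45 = (j + 3)*(j^3 - 7*j^2 + 7*j + 15) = (j - 3)*(j + 3)*(j^2 - 4*j - 5) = (j - 5)*(j - 3)*(j + 3)*(j + 1)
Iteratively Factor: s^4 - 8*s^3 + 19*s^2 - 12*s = (s)*(s^3 - 8*s^2 + 19*s - 12) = s*(s - 3)*(s^2 - 5*s + 4) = s*(s - 4)*(s - 3)*(s - 1)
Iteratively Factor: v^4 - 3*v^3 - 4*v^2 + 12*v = (v - 3)*(v^3 - 4*v) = v*(v - 3)*(v^2 - 4) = v*(v - 3)*(v + 2)*(v - 2)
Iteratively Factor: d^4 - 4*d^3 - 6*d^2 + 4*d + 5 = (d + 1)*(d^3 - 5*d^2 - d + 5) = (d - 1)*(d + 1)*(d^2 - 4*d - 5) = (d - 5)*(d - 1)*(d + 1)*(d + 1)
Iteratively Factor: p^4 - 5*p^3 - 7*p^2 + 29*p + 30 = (p + 2)*(p^3 - 7*p^2 + 7*p + 15) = (p - 5)*(p + 2)*(p^2 - 2*p - 3) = (p - 5)*(p - 3)*(p + 2)*(p + 1)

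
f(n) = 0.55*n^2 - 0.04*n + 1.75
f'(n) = 1.1*n - 0.04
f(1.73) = 3.33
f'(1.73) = 1.86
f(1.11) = 2.38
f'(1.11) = 1.18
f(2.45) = 4.95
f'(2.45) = 2.66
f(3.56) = 8.58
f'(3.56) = 3.88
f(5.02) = 15.41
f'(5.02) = 5.48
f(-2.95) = 6.65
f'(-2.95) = -3.28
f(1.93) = 3.72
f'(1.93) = 2.08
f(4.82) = 14.34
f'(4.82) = 5.26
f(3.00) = 6.58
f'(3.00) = 3.26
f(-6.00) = 21.79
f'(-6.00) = -6.64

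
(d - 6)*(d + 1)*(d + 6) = d^3 + d^2 - 36*d - 36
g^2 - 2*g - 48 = (g - 8)*(g + 6)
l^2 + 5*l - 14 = (l - 2)*(l + 7)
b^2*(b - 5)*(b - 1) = b^4 - 6*b^3 + 5*b^2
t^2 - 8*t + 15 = (t - 5)*(t - 3)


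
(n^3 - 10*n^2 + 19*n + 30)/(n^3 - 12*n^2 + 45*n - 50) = (n^2 - 5*n - 6)/(n^2 - 7*n + 10)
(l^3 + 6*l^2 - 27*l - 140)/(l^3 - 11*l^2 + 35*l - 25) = (l^2 + 11*l + 28)/(l^2 - 6*l + 5)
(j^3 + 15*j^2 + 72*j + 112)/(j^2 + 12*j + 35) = (j^2 + 8*j + 16)/(j + 5)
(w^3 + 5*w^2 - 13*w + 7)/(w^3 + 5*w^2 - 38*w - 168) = (w^2 - 2*w + 1)/(w^2 - 2*w - 24)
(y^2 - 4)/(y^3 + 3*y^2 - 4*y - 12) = 1/(y + 3)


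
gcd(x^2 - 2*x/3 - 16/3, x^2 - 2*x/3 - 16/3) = x^2 - 2*x/3 - 16/3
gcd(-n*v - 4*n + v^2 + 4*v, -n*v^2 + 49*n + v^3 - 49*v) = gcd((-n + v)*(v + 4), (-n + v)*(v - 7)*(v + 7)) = -n + v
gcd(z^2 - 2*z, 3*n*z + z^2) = z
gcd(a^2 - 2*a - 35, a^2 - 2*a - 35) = a^2 - 2*a - 35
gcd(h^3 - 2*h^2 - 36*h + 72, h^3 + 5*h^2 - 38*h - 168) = h - 6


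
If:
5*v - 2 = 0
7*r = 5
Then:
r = 5/7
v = 2/5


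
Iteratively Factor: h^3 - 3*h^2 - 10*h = (h - 5)*(h^2 + 2*h) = (h - 5)*(h + 2)*(h)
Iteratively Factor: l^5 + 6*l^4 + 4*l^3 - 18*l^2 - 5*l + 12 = (l + 3)*(l^4 + 3*l^3 - 5*l^2 - 3*l + 4) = (l + 1)*(l + 3)*(l^3 + 2*l^2 - 7*l + 4) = (l + 1)*(l + 3)*(l + 4)*(l^2 - 2*l + 1) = (l - 1)*(l + 1)*(l + 3)*(l + 4)*(l - 1)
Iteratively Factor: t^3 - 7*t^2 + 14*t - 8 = (t - 2)*(t^2 - 5*t + 4) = (t - 2)*(t - 1)*(t - 4)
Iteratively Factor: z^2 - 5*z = (z - 5)*(z)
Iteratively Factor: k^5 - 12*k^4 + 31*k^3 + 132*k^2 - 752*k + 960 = (k - 4)*(k^4 - 8*k^3 - k^2 + 128*k - 240) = (k - 4)*(k + 4)*(k^3 - 12*k^2 + 47*k - 60) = (k - 4)^2*(k + 4)*(k^2 - 8*k + 15) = (k - 5)*(k - 4)^2*(k + 4)*(k - 3)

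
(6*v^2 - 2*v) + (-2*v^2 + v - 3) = 4*v^2 - v - 3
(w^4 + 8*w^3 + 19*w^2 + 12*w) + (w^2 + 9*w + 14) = w^4 + 8*w^3 + 20*w^2 + 21*w + 14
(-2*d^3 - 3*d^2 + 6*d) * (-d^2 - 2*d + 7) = 2*d^5 + 7*d^4 - 14*d^3 - 33*d^2 + 42*d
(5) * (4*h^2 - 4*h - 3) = 20*h^2 - 20*h - 15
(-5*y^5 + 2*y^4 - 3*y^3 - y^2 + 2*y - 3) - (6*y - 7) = -5*y^5 + 2*y^4 - 3*y^3 - y^2 - 4*y + 4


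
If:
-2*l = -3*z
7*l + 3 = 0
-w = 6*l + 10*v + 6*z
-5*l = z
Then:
No Solution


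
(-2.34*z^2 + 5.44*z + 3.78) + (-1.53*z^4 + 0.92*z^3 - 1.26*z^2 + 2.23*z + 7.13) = -1.53*z^4 + 0.92*z^3 - 3.6*z^2 + 7.67*z + 10.91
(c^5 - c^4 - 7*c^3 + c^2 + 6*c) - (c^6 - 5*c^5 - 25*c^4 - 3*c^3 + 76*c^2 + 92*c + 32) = -c^6 + 6*c^5 + 24*c^4 - 4*c^3 - 75*c^2 - 86*c - 32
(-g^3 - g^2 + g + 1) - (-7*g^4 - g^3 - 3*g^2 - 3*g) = 7*g^4 + 2*g^2 + 4*g + 1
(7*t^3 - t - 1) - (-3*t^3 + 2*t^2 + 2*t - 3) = 10*t^3 - 2*t^2 - 3*t + 2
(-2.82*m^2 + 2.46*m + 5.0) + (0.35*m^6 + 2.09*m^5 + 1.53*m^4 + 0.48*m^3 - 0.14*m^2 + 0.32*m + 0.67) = 0.35*m^6 + 2.09*m^5 + 1.53*m^4 + 0.48*m^3 - 2.96*m^2 + 2.78*m + 5.67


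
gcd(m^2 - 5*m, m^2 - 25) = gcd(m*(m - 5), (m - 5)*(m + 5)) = m - 5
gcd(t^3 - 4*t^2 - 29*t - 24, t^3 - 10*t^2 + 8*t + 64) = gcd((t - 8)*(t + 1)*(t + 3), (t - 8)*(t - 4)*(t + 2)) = t - 8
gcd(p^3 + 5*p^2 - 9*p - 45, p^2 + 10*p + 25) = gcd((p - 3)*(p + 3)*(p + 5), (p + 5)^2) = p + 5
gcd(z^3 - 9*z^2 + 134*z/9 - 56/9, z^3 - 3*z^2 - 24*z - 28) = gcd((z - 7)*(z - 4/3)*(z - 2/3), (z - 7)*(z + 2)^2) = z - 7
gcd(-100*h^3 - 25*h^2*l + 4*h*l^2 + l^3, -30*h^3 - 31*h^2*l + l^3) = 5*h + l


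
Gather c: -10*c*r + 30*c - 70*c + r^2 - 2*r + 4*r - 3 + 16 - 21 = c*(-10*r - 40) + r^2 + 2*r - 8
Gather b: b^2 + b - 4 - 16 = b^2 + b - 20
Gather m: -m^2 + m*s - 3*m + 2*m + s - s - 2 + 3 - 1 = -m^2 + m*(s - 1)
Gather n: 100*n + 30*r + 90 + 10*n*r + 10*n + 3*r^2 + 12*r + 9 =n*(10*r + 110) + 3*r^2 + 42*r + 99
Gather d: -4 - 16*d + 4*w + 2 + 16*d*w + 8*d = d*(16*w - 8) + 4*w - 2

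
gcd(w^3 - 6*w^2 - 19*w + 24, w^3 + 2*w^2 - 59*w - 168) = w^2 - 5*w - 24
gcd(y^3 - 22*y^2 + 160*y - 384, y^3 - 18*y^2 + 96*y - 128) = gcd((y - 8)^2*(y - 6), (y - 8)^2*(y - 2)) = y^2 - 16*y + 64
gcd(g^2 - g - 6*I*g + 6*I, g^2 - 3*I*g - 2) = 1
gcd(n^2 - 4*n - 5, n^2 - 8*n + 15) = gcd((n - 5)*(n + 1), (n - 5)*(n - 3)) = n - 5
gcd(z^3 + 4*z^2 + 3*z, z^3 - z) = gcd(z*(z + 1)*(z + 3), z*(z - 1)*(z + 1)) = z^2 + z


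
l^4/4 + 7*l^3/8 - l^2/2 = l^2*(l/4 + 1)*(l - 1/2)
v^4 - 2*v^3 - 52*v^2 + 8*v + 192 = (v - 8)*(v - 2)*(v + 2)*(v + 6)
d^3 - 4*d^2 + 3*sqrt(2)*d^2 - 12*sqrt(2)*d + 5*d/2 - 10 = (d - 4)*(d + sqrt(2)/2)*(d + 5*sqrt(2)/2)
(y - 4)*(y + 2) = y^2 - 2*y - 8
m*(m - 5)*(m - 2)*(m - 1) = m^4 - 8*m^3 + 17*m^2 - 10*m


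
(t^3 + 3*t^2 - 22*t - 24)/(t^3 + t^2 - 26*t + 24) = (t + 1)/(t - 1)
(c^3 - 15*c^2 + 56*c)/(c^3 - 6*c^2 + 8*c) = (c^2 - 15*c + 56)/(c^2 - 6*c + 8)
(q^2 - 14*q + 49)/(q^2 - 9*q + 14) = (q - 7)/(q - 2)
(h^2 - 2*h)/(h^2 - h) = (h - 2)/(h - 1)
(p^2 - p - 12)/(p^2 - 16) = (p + 3)/(p + 4)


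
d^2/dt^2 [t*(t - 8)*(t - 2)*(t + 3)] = 12*t^2 - 42*t - 28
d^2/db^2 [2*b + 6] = 0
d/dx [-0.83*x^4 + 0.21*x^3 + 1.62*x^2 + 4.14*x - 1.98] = -3.32*x^3 + 0.63*x^2 + 3.24*x + 4.14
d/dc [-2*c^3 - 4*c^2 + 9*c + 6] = -6*c^2 - 8*c + 9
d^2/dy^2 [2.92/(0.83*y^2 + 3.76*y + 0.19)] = (-4.023176*y^2 - 18.225472*y + 2.92*(1.66*y + 3.76)*(3.32*y + 7.52) - 0.920968)/(0.83*y^2 + 3.76*y + 0.19)^3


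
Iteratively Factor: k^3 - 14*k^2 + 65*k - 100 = (k - 5)*(k^2 - 9*k + 20) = (k - 5)^2*(k - 4)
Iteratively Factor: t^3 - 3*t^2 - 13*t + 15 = (t + 3)*(t^2 - 6*t + 5) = (t - 5)*(t + 3)*(t - 1)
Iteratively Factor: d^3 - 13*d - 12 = (d - 4)*(d^2 + 4*d + 3) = (d - 4)*(d + 3)*(d + 1)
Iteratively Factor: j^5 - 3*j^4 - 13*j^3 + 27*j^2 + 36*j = (j - 3)*(j^4 - 13*j^2 - 12*j) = (j - 4)*(j - 3)*(j^3 + 4*j^2 + 3*j) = (j - 4)*(j - 3)*(j + 1)*(j^2 + 3*j) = (j - 4)*(j - 3)*(j + 1)*(j + 3)*(j)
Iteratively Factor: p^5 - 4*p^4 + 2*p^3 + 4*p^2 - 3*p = (p + 1)*(p^4 - 5*p^3 + 7*p^2 - 3*p) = (p - 1)*(p + 1)*(p^3 - 4*p^2 + 3*p) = (p - 3)*(p - 1)*(p + 1)*(p^2 - p) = (p - 3)*(p - 1)^2*(p + 1)*(p)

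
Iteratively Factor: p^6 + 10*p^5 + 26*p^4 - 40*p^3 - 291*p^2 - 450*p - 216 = (p + 2)*(p^5 + 8*p^4 + 10*p^3 - 60*p^2 - 171*p - 108) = (p + 2)*(p + 3)*(p^4 + 5*p^3 - 5*p^2 - 45*p - 36) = (p + 2)*(p + 3)*(p + 4)*(p^3 + p^2 - 9*p - 9) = (p + 2)*(p + 3)^2*(p + 4)*(p^2 - 2*p - 3) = (p - 3)*(p + 2)*(p + 3)^2*(p + 4)*(p + 1)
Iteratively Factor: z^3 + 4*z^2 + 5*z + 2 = (z + 2)*(z^2 + 2*z + 1) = (z + 1)*(z + 2)*(z + 1)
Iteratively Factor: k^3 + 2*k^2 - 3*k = (k + 3)*(k^2 - k) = k*(k + 3)*(k - 1)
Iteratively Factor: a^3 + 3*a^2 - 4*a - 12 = (a + 2)*(a^2 + a - 6) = (a - 2)*(a + 2)*(a + 3)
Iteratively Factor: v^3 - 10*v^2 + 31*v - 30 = (v - 3)*(v^2 - 7*v + 10) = (v - 5)*(v - 3)*(v - 2)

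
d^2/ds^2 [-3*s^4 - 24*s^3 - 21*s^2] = -36*s^2 - 144*s - 42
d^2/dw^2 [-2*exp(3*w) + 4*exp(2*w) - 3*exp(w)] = (-18*exp(2*w) + 16*exp(w) - 3)*exp(w)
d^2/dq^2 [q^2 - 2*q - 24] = 2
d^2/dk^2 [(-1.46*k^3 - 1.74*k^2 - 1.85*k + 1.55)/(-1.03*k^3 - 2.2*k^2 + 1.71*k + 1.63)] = (-7.105427357601e-15*k^7 - 2.92478799999998*k^6 + 27.204978*k^5 + 53.22216*k^4 + 41.227266*k^3 + 70.494258*k^2 + 82.451874*k - 21.248308)/(1.092727*k^9 + 7.00194*k^8 + 9.51318300000001*k^7 - 17.788961*k^6 - 37.955211*k^5 + 12.856974*k^4 + 40.00197*k^3 + 3.236691*k^2 - 13.629897*k - 4.330747)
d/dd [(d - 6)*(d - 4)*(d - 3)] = 3*d^2 - 26*d + 54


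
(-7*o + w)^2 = 49*o^2 - 14*o*w + w^2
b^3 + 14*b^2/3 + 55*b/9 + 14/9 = (b + 1/3)*(b + 2)*(b + 7/3)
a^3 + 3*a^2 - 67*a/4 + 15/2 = (a - 5/2)*(a - 1/2)*(a + 6)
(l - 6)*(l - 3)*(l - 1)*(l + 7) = l^4 - 3*l^3 - 43*l^2 + 171*l - 126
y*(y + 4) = y^2 + 4*y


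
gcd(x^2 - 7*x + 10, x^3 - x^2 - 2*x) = x - 2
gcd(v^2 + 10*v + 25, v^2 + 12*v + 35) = v + 5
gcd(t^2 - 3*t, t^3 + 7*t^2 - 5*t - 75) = t - 3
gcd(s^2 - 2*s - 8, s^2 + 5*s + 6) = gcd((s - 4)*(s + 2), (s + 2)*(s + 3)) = s + 2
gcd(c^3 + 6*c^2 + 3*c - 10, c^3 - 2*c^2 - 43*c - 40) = c + 5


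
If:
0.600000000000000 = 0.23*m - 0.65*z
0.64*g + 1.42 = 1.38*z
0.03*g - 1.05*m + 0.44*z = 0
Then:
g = -4.68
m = -0.61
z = -1.14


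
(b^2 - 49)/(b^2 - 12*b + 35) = (b + 7)/(b - 5)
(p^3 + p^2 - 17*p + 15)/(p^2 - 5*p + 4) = (p^2 + 2*p - 15)/(p - 4)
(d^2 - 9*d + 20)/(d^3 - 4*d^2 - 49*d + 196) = (d - 5)/(d^2 - 49)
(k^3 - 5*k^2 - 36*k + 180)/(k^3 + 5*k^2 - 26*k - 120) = (k - 6)/(k + 4)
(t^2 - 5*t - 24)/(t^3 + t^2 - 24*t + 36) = (t^2 - 5*t - 24)/(t^3 + t^2 - 24*t + 36)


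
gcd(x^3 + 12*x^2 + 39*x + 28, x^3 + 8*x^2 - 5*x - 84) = x^2 + 11*x + 28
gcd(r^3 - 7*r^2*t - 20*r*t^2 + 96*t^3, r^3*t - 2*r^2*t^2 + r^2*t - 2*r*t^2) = 1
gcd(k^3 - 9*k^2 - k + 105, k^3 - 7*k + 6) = k + 3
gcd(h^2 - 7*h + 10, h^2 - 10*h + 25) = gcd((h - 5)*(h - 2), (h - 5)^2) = h - 5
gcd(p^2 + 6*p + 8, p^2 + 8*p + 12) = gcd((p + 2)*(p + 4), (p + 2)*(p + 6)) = p + 2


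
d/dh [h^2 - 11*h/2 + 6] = 2*h - 11/2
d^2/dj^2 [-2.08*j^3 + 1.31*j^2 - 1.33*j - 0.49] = 2.62 - 12.48*j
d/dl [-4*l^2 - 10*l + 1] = -8*l - 10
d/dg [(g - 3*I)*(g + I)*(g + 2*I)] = 3*g^2 + 7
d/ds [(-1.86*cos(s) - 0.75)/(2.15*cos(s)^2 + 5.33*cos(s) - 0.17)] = (3.999*sin(s)^2 - 3.225*cos(s) - 8.3127)*sin(s)/(2.15*cos(s)^2 + 5.33*cos(s) - 0.17)^2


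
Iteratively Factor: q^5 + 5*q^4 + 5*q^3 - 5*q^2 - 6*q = (q + 3)*(q^4 + 2*q^3 - q^2 - 2*q) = (q + 2)*(q + 3)*(q^3 - q) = (q - 1)*(q + 2)*(q + 3)*(q^2 + q) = q*(q - 1)*(q + 2)*(q + 3)*(q + 1)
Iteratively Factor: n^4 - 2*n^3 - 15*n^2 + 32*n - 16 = (n - 1)*(n^3 - n^2 - 16*n + 16) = (n - 1)*(n + 4)*(n^2 - 5*n + 4) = (n - 1)^2*(n + 4)*(n - 4)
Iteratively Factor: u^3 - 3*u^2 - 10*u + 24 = (u - 2)*(u^2 - u - 12) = (u - 4)*(u - 2)*(u + 3)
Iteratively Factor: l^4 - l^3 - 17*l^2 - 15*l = (l + 1)*(l^3 - 2*l^2 - 15*l) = l*(l + 1)*(l^2 - 2*l - 15) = l*(l - 5)*(l + 1)*(l + 3)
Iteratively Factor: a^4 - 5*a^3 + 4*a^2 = (a - 1)*(a^3 - 4*a^2) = a*(a - 1)*(a^2 - 4*a) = a*(a - 4)*(a - 1)*(a)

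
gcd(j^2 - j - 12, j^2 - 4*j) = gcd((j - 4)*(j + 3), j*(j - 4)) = j - 4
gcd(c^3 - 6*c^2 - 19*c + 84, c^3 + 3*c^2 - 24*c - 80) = c + 4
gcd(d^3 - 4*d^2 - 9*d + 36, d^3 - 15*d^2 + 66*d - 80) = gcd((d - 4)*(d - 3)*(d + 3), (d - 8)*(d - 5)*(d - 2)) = 1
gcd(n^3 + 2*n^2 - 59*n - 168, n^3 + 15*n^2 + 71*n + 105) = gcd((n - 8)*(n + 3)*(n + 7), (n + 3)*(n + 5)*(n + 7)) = n^2 + 10*n + 21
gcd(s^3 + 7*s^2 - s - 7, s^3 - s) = s^2 - 1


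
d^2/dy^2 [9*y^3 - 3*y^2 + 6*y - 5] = 54*y - 6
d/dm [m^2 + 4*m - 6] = 2*m + 4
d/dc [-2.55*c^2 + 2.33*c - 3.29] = 2.33 - 5.1*c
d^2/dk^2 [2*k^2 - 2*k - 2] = 4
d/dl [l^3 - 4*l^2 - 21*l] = 3*l^2 - 8*l - 21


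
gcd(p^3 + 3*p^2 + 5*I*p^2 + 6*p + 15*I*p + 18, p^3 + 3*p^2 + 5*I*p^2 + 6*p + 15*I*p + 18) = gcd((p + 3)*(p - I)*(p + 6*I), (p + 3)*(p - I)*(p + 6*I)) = p^3 + p^2*(3 + 5*I) + p*(6 + 15*I) + 18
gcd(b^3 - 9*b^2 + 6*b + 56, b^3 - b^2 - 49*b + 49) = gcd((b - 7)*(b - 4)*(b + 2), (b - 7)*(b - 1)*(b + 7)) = b - 7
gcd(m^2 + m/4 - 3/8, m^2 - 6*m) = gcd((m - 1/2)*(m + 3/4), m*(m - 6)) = 1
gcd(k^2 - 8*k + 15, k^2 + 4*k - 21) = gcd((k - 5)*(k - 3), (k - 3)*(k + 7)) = k - 3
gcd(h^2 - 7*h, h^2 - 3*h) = h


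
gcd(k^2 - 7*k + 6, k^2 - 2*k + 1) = k - 1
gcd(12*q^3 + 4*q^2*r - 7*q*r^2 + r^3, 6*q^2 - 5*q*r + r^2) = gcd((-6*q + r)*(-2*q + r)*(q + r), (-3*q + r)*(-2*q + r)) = 2*q - r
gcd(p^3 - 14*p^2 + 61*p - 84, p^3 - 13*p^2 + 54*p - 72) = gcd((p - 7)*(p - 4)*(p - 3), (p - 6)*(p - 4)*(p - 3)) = p^2 - 7*p + 12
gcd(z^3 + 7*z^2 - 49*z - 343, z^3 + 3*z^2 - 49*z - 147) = z^2 - 49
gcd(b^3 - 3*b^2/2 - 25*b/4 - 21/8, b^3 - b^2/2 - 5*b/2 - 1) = b + 1/2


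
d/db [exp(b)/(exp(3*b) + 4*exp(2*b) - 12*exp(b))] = -2*(exp(b) + 2)*exp(b)/(exp(2*b) + 4*exp(b) - 12)^2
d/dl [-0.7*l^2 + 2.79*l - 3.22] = 2.79 - 1.4*l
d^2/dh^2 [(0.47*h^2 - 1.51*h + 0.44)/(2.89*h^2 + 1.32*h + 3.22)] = (-28.809254*h^3 - 4.19281200000001*h^2 + 94.38162*h + 15.926712)/(24.137569*h^6 + 33.074316*h^5 + 95.787894*h^4 + 76.001904*h^3 + 106.725612*h^2 + 41.058864*h + 33.386248)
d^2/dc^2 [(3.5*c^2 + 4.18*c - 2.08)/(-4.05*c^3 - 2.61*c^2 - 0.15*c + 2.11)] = (-114.8175*c^6 - 411.3747*c^5 + 157.05576*c^4 - 116.073216*c^3 - 451.694772*c^2 - 26.584308*c - 10.807504)/(66.430125*c^9 + 128.431575*c^8 + 90.14814*c^7 - 76.534794*c^6 - 130.48371*c^5 - 50.635368*c^4 + 49.14*c^3 + 34.717518*c^2 + 2.003445*c - 9.393931)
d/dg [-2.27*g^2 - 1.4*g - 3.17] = -4.54*g - 1.4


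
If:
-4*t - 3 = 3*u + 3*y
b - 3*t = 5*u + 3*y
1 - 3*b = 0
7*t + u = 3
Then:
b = 1/3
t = 8/45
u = 79/45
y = -404/135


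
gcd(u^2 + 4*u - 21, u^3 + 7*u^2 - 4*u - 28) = u + 7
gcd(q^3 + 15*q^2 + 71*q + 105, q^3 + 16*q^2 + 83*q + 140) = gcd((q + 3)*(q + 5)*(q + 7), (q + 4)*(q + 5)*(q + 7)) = q^2 + 12*q + 35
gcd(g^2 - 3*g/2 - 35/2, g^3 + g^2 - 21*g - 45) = g - 5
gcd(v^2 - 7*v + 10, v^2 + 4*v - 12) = v - 2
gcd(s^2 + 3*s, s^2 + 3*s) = s^2 + 3*s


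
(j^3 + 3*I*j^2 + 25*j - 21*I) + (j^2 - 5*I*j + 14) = j^3 + j^2 + 3*I*j^2 + 25*j - 5*I*j + 14 - 21*I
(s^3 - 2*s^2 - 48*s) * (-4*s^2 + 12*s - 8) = -4*s^5 + 20*s^4 + 160*s^3 - 560*s^2 + 384*s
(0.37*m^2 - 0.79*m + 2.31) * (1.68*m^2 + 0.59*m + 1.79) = 0.6216*m^4 - 1.1089*m^3 + 4.077*m^2 - 0.0512000000000001*m + 4.1349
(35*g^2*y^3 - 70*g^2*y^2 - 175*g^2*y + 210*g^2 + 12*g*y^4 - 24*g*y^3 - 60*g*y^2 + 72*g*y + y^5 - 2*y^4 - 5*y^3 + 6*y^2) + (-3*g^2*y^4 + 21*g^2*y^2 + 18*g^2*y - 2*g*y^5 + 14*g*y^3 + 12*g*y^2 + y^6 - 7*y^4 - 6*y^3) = -3*g^2*y^4 + 35*g^2*y^3 - 49*g^2*y^2 - 157*g^2*y + 210*g^2 - 2*g*y^5 + 12*g*y^4 - 10*g*y^3 - 48*g*y^2 + 72*g*y + y^6 + y^5 - 9*y^4 - 11*y^3 + 6*y^2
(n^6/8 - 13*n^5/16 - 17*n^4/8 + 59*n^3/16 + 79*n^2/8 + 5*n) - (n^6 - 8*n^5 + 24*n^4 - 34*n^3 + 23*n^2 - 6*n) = -7*n^6/8 + 115*n^5/16 - 209*n^4/8 + 603*n^3/16 - 105*n^2/8 + 11*n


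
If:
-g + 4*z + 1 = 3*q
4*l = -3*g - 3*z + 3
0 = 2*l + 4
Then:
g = 11/3 - z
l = -2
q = 5*z/3 - 8/9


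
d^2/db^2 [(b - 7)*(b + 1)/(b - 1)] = -24/(b^3 - 3*b^2 + 3*b - 1)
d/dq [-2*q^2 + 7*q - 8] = 7 - 4*q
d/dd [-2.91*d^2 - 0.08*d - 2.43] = -5.82*d - 0.08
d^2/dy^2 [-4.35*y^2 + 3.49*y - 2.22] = -8.70000000000000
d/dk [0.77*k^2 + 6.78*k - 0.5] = 1.54*k + 6.78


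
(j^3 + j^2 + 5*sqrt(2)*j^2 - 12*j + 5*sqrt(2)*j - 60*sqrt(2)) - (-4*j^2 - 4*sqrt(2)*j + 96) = j^3 + 5*j^2 + 5*sqrt(2)*j^2 - 12*j + 9*sqrt(2)*j - 96 - 60*sqrt(2)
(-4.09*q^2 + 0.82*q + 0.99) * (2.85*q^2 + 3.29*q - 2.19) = -11.6565*q^4 - 11.1191*q^3 + 14.4764*q^2 + 1.4613*q - 2.1681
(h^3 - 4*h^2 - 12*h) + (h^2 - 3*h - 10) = h^3 - 3*h^2 - 15*h - 10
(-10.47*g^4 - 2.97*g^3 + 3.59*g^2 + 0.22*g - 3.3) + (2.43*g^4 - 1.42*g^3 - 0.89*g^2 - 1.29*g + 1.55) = -8.04*g^4 - 4.39*g^3 + 2.7*g^2 - 1.07*g - 1.75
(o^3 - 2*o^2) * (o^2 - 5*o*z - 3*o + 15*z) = o^5 - 5*o^4*z - 5*o^4 + 25*o^3*z + 6*o^3 - 30*o^2*z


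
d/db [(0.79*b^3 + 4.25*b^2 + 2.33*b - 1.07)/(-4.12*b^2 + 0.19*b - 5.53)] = (-3.2548*b^4 + 0.300199999999997*b^3 - 2.699*b^2 - 55.8218*b - 12.6816)/(16.9744*b^4 - 1.5656*b^3 + 45.6033*b^2 - 2.1014*b + 30.5809)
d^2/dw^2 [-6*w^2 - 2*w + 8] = -12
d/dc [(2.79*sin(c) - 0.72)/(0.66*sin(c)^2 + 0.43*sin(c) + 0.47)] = (-1.8414*sin(c)^2 + 0.9504*sin(c) + 1.6209)*cos(c)/(0.4356*sin(c)^4 + 0.5676*sin(c)^3 + 0.8053*sin(c)^2 + 0.4042*sin(c) + 0.2209)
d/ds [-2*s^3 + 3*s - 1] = 3 - 6*s^2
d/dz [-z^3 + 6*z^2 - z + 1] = -3*z^2 + 12*z - 1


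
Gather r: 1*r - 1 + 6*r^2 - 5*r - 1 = 6*r^2 - 4*r - 2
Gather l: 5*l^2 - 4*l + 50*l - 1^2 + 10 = 5*l^2 + 46*l + 9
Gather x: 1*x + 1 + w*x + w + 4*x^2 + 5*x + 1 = w + 4*x^2 + x*(w + 6) + 2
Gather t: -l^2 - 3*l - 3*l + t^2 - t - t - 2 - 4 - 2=-l^2 - 6*l + t^2 - 2*t - 8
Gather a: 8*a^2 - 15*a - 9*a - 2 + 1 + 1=8*a^2 - 24*a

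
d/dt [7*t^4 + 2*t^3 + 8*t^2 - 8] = 2*t*(14*t^2 + 3*t + 8)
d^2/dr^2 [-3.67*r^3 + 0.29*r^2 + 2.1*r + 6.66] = 0.58 - 22.02*r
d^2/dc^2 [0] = 0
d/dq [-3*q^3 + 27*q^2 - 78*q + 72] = -9*q^2 + 54*q - 78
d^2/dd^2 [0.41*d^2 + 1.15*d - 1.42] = 0.820000000000000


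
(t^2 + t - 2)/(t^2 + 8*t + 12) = (t - 1)/(t + 6)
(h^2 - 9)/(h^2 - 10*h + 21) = (h + 3)/(h - 7)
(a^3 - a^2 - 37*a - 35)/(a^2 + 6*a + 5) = a - 7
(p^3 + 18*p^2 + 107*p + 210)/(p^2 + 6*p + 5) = (p^2 + 13*p + 42)/(p + 1)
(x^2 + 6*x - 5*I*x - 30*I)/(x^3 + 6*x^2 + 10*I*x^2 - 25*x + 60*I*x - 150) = (x - 5*I)/(x^2 + 10*I*x - 25)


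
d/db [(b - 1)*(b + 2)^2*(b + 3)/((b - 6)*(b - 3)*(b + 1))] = (b^6 - 16*b^5 - 30*b^4 + 188*b^3 + 409*b^2 + 132*b + 36)/(b^6 - 16*b^5 + 82*b^4 - 108*b^3 - 207*b^2 + 324*b + 324)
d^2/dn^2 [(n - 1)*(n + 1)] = 2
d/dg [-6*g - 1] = -6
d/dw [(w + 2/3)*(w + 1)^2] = (w + 1)*(9*w + 7)/3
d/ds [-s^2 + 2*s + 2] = 2 - 2*s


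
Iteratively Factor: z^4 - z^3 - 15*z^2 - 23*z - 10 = (z + 1)*(z^3 - 2*z^2 - 13*z - 10) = (z + 1)^2*(z^2 - 3*z - 10) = (z + 1)^2*(z + 2)*(z - 5)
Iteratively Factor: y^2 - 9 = (y + 3)*(y - 3)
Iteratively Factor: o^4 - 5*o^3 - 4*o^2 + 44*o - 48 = (o + 3)*(o^3 - 8*o^2 + 20*o - 16) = (o - 4)*(o + 3)*(o^2 - 4*o + 4) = (o - 4)*(o - 2)*(o + 3)*(o - 2)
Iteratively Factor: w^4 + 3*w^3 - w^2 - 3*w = (w + 1)*(w^3 + 2*w^2 - 3*w) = (w + 1)*(w + 3)*(w^2 - w) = w*(w + 1)*(w + 3)*(w - 1)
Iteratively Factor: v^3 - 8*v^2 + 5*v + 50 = (v - 5)*(v^2 - 3*v - 10) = (v - 5)*(v + 2)*(v - 5)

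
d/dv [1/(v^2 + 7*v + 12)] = (-2*v - 7)/(v^2 + 7*v + 12)^2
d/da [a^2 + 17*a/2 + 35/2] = 2*a + 17/2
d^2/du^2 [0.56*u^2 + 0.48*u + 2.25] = 1.12000000000000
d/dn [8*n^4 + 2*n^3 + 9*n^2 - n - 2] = 32*n^3 + 6*n^2 + 18*n - 1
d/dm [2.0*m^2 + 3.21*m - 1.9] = 4.0*m + 3.21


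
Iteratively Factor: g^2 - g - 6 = (g - 3)*(g + 2)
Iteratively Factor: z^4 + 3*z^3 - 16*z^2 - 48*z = (z - 4)*(z^3 + 7*z^2 + 12*z) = z*(z - 4)*(z^2 + 7*z + 12) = z*(z - 4)*(z + 4)*(z + 3)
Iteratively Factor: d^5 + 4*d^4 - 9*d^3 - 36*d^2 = (d)*(d^4 + 4*d^3 - 9*d^2 - 36*d) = d^2*(d^3 + 4*d^2 - 9*d - 36) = d^2*(d + 4)*(d^2 - 9) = d^2*(d + 3)*(d + 4)*(d - 3)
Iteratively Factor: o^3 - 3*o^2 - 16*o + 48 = (o - 4)*(o^2 + o - 12) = (o - 4)*(o - 3)*(o + 4)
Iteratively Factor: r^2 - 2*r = (r)*(r - 2)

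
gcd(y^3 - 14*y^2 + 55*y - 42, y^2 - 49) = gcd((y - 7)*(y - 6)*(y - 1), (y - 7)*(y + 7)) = y - 7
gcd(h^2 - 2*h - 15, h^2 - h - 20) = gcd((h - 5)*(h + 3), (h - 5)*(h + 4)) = h - 5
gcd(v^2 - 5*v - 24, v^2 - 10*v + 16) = v - 8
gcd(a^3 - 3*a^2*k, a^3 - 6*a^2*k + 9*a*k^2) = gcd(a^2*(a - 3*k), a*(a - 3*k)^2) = a^2 - 3*a*k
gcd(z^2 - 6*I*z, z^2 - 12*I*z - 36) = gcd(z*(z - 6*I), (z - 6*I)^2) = z - 6*I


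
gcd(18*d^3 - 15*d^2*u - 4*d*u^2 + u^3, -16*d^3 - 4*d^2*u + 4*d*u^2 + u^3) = 1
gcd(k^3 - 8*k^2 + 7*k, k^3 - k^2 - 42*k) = k^2 - 7*k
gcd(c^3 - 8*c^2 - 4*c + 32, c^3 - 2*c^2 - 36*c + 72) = c - 2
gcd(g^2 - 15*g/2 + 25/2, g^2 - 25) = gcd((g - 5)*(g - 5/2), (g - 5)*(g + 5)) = g - 5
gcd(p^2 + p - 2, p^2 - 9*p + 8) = p - 1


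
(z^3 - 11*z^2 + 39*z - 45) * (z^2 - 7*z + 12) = z^5 - 18*z^4 + 128*z^3 - 450*z^2 + 783*z - 540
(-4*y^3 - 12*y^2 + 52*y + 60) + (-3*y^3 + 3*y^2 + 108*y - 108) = -7*y^3 - 9*y^2 + 160*y - 48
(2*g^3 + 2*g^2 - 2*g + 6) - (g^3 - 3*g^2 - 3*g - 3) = g^3 + 5*g^2 + g + 9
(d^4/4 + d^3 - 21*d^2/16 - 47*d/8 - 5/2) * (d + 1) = d^5/4 + 5*d^4/4 - 5*d^3/16 - 115*d^2/16 - 67*d/8 - 5/2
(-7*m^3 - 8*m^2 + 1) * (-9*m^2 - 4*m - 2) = 63*m^5 + 100*m^4 + 46*m^3 + 7*m^2 - 4*m - 2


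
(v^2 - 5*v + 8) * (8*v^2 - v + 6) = 8*v^4 - 41*v^3 + 75*v^2 - 38*v + 48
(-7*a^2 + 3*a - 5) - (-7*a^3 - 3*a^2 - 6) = 7*a^3 - 4*a^2 + 3*a + 1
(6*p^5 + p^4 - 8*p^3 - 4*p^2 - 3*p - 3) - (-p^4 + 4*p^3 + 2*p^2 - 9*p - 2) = 6*p^5 + 2*p^4 - 12*p^3 - 6*p^2 + 6*p - 1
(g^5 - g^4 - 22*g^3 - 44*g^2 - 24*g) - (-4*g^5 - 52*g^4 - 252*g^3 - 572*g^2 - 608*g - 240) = 5*g^5 + 51*g^4 + 230*g^3 + 528*g^2 + 584*g + 240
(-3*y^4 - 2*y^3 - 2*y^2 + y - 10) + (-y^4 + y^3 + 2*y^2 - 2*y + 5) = -4*y^4 - y^3 - y - 5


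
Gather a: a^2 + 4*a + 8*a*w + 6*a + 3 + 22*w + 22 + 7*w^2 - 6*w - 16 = a^2 + a*(8*w + 10) + 7*w^2 + 16*w + 9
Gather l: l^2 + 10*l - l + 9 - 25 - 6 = l^2 + 9*l - 22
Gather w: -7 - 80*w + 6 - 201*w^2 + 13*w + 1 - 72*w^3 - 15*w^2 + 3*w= -72*w^3 - 216*w^2 - 64*w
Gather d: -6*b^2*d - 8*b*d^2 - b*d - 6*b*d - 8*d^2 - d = d^2*(-8*b - 8) + d*(-6*b^2 - 7*b - 1)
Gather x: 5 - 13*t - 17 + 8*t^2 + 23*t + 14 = 8*t^2 + 10*t + 2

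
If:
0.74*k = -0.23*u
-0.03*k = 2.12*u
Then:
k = 0.00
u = 0.00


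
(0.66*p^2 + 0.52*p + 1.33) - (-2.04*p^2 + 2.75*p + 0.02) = 2.7*p^2 - 2.23*p + 1.31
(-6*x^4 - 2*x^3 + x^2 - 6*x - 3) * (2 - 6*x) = 36*x^5 - 10*x^3 + 38*x^2 + 6*x - 6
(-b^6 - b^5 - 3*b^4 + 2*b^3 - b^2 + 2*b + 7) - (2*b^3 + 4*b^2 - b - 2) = -b^6 - b^5 - 3*b^4 - 5*b^2 + 3*b + 9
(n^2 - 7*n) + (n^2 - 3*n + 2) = 2*n^2 - 10*n + 2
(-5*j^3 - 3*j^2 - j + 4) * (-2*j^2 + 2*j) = 10*j^5 - 4*j^4 - 4*j^3 - 10*j^2 + 8*j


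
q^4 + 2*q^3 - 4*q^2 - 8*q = q*(q - 2)*(q + 2)^2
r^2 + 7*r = r*(r + 7)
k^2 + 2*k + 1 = (k + 1)^2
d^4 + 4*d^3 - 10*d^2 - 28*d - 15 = (d - 3)*(d + 1)^2*(d + 5)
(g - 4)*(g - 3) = g^2 - 7*g + 12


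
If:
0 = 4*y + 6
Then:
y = -3/2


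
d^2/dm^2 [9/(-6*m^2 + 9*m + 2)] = 54*(-12*m^2 + 18*m + 3*(4*m - 3)^2 + 4)/(-6*m^2 + 9*m + 2)^3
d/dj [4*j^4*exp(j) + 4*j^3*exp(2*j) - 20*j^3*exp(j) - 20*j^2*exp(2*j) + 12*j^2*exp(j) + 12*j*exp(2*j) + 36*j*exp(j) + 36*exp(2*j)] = 4*(j^4 + 2*j^3*exp(j) - j^3 - 7*j^2*exp(j) - 12*j^2 - 4*j*exp(j) + 15*j + 21*exp(j) + 9)*exp(j)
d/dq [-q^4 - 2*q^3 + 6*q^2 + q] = -4*q^3 - 6*q^2 + 12*q + 1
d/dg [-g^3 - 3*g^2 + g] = -3*g^2 - 6*g + 1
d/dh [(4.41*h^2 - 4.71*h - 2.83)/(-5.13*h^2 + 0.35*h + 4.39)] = (-22.6188*h^2 + 9.684*h - 19.6864)/(26.3169*h^4 - 3.591*h^3 - 44.9189*h^2 + 3.073*h + 19.2721)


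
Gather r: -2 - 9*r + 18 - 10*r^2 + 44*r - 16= -10*r^2 + 35*r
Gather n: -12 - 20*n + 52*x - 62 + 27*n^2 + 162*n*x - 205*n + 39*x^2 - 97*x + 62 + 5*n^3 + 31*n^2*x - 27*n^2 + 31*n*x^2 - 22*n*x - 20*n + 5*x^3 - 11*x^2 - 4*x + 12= 5*n^3 + 31*n^2*x + n*(31*x^2 + 140*x - 245) + 5*x^3 + 28*x^2 - 49*x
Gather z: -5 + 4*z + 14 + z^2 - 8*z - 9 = z^2 - 4*z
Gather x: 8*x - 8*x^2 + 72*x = -8*x^2 + 80*x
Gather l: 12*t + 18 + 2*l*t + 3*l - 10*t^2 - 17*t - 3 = l*(2*t + 3) - 10*t^2 - 5*t + 15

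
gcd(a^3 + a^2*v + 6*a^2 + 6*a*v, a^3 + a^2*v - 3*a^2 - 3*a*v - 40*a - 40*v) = a + v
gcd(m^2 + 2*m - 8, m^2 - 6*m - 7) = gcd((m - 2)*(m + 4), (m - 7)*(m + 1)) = 1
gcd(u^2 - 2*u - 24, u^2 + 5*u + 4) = u + 4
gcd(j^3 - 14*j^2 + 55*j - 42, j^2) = 1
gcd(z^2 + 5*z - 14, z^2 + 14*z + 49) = z + 7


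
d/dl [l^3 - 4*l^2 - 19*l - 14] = 3*l^2 - 8*l - 19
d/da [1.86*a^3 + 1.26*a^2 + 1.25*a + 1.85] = 5.58*a^2 + 2.52*a + 1.25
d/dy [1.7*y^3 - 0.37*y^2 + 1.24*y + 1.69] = 5.1*y^2 - 0.74*y + 1.24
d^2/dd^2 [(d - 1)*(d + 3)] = 2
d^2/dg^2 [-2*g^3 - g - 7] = -12*g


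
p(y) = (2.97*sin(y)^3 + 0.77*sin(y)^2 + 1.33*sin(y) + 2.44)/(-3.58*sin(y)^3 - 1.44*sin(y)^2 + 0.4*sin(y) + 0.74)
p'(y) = (8.91*sin(y)^2*cos(y) + 1.54*sin(y)*cos(y) + 1.33*cos(y))/(-3.58*sin(y)^3 - 1.44*sin(y)^2 + 0.4*sin(y) + 0.74) + (10.74*sin(y)^2*cos(y) + 2.88*sin(y)*cos(y) - 0.4*cos(y))*(2.97*sin(y)^3 + 0.77*sin(y)^2 + 1.33*sin(y) + 2.44)/(-3.58*sin(y)^3 - 1.44*sin(y)^2 + 0.4*sin(y) + 0.74)^2 = (3.5527136788005e-15*sin(y)^5 - 1.5202*sin(y)^4 + 11.8988*sin(y)^3 + 35.0222*sin(y)^2 + 8.1668*sin(y) + 0.0082000000000001)*cos(y)/(12.8164*sin(y)^6 + 10.3104*sin(y)^5 - 0.7904*sin(y)^4 - 6.4504*sin(y)^3 - 1.9712*sin(y)^2 + 0.592*sin(y) + 0.5476)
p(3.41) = 3.48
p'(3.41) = -0.20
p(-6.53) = 3.48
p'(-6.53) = -0.20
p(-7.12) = 0.59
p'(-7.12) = 4.27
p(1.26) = -2.13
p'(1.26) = 1.38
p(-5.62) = -10.75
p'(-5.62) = 105.50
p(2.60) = 51.12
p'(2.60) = -2412.51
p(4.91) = -0.40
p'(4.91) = 0.47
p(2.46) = -9.11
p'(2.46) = -75.04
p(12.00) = 2.24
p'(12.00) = 7.17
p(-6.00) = 4.44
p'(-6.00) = 11.58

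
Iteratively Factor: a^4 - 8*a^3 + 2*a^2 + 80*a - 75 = (a - 5)*(a^3 - 3*a^2 - 13*a + 15) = (a - 5)^2*(a^2 + 2*a - 3) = (a - 5)^2*(a + 3)*(a - 1)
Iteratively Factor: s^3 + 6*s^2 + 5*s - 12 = (s - 1)*(s^2 + 7*s + 12) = (s - 1)*(s + 4)*(s + 3)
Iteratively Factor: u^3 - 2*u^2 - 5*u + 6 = (u - 3)*(u^2 + u - 2) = (u - 3)*(u + 2)*(u - 1)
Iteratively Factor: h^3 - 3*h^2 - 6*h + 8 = (h - 4)*(h^2 + h - 2) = (h - 4)*(h - 1)*(h + 2)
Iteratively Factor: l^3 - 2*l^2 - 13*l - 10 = (l + 1)*(l^2 - 3*l - 10) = (l - 5)*(l + 1)*(l + 2)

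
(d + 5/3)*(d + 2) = d^2 + 11*d/3 + 10/3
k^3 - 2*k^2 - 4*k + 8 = (k - 2)^2*(k + 2)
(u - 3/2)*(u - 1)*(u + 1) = u^3 - 3*u^2/2 - u + 3/2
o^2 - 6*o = o*(o - 6)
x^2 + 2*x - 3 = (x - 1)*(x + 3)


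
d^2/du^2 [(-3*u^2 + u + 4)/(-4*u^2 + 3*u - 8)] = 40*(u^3 - 24*u^2 + 12*u + 13)/(64*u^6 - 144*u^5 + 492*u^4 - 603*u^3 + 984*u^2 - 576*u + 512)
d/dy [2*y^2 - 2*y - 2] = 4*y - 2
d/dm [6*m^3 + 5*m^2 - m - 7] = 18*m^2 + 10*m - 1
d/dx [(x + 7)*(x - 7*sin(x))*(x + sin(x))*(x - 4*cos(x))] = (x + 7)*(x - 7*sin(x))*(x + sin(x))*(4*sin(x) + 1) + (x + 7)*(x - 7*sin(x))*(x - 4*cos(x))*(cos(x) + 1) - (x + 7)*(x + sin(x))*(x - 4*cos(x))*(7*cos(x) - 1) + (x - 7*sin(x))*(x + sin(x))*(x - 4*cos(x))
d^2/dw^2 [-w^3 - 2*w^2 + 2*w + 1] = -6*w - 4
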